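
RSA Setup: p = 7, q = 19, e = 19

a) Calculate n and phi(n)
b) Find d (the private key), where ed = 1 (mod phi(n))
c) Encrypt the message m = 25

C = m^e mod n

Step 1: n = 7 * 19 = 133.
Step 2: phi(n) = (7-1)(19-1) = 6 * 18 = 108.
Step 3: Find d = 19^(-1) mod 108 = 91.
  Verify: 19 * 91 = 1729 = 1 (mod 108).
Step 4: C = 25^19 mod 133 = 25.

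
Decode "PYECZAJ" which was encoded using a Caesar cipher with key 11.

Step 1: Reverse the shift by subtracting 11 from each letter position.
  P (position 15) -> position (15-11) mod 26 = 4 -> E
  Y (position 24) -> position (24-11) mod 26 = 13 -> N
  E (position 4) -> position (4-11) mod 26 = 19 -> T
  C (position 2) -> position (2-11) mod 26 = 17 -> R
  Z (position 25) -> position (25-11) mod 26 = 14 -> O
  A (position 0) -> position (0-11) mod 26 = 15 -> P
  J (position 9) -> position (9-11) mod 26 = 24 -> Y
Decrypted message: ENTROPY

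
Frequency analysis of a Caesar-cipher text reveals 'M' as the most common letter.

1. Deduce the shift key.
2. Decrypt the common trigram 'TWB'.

Step 1: In English, 'E' is the most frequent letter (12.7%).
Step 2: The most frequent ciphertext letter is 'M' (position 12).
Step 3: Shift = (12 - 4) mod 26 = 8.
Step 4: Decrypt 'TWB' by shifting back 8:
  T -> L
  W -> O
  B -> T
Step 5: 'TWB' decrypts to 'LOT'.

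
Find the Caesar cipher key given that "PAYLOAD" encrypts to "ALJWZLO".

Step 1: Compare first letters: P (position 15) -> A (position 0).
Step 2: Shift = (0 - 15) mod 26 = 11.
The shift value is 11.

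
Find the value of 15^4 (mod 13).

Step 1: Compute 15^4 mod 13 step by step, reducing modulo 13 at each step.
  15^1 mod 13 = 2
  15^2 mod 13 = (2 * 15) mod 13 = 4
  15^3 mod 13 = (4 * 15) mod 13 = 8
  15^4 mod 13 = (8 * 15) mod 13 = 3
Step 2: Result = 3.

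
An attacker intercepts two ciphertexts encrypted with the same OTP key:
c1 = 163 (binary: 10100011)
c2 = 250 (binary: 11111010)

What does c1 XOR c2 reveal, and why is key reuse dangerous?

Step 1: c1 XOR c2 = (m1 XOR k) XOR (m2 XOR k).
Step 2: By XOR associativity/commutativity: = m1 XOR m2 XOR k XOR k = m1 XOR m2.
Step 3: 10100011 XOR 11111010 = 01011001 = 89.
Step 4: The key cancels out! An attacker learns m1 XOR m2 = 89, revealing the relationship between plaintexts.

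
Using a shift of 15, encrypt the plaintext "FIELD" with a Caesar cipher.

Step 1: For each letter, shift forward by 15 positions (mod 26).
  F (position 5) -> position (5+15) mod 26 = 20 -> U
  I (position 8) -> position (8+15) mod 26 = 23 -> X
  E (position 4) -> position (4+15) mod 26 = 19 -> T
  L (position 11) -> position (11+15) mod 26 = 0 -> A
  D (position 3) -> position (3+15) mod 26 = 18 -> S
Result: UXTAS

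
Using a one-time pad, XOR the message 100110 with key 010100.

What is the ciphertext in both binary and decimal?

Step 1: Write out the XOR operation bit by bit:
  Message: 100110
  Key:     010100
  XOR:     110010
Step 2: Convert to decimal: 110010 = 50.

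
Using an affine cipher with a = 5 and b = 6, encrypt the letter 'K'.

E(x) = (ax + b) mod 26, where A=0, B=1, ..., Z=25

Step 1: Convert 'K' to number: x = 10.
Step 2: E(10) = (5 * 10 + 6) mod 26 = 56 mod 26 = 4.
Step 3: Convert 4 back to letter: E.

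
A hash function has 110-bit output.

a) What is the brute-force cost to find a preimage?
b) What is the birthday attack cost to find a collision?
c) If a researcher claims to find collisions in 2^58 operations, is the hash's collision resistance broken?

Step 1: Preimage resistance requires brute-force of 2^110 operations.
Step 2: Collision resistance (birthday bound) = 2^(110/2) = 2^55.
Step 3: The claimed attack costs 2^58 operations.
Step 4: Since 2^58 >= 2^55, the claimed attack is no faster than the generic birthday attack, so this does not break collision resistance.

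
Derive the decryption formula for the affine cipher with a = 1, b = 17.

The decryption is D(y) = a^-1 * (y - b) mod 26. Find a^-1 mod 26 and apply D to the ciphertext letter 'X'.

Step 1: Find a^-1, the modular inverse of 1 mod 26.
Step 2: We need 1 * a^-1 = 1 (mod 26).
Step 3: 1 * 1 = 1 = 0 * 26 + 1, so a^-1 = 1.
Step 4: D(y) = 1(y - 17) mod 26.
Step 5: Apply to 'X' (y = 23): D(23) = 1 * (23 - 17) mod 26 = 1 * 6 mod 26 = 6 -> 'G'.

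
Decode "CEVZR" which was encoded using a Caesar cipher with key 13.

Step 1: Reverse the shift by subtracting 13 from each letter position.
  C (position 2) -> position (2-13) mod 26 = 15 -> P
  E (position 4) -> position (4-13) mod 26 = 17 -> R
  V (position 21) -> position (21-13) mod 26 = 8 -> I
  Z (position 25) -> position (25-13) mod 26 = 12 -> M
  R (position 17) -> position (17-13) mod 26 = 4 -> E
Decrypted message: PRIME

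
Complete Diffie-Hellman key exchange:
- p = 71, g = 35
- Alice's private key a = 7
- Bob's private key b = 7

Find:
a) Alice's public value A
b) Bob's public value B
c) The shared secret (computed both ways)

Step 1: A = g^a mod p = 35^7 mod 71 = 66.
Step 2: B = g^b mod p = 35^7 mod 71 = 66.
Step 3: Alice computes s = B^a mod p = 66^7 mod 71 = 46.
Step 4: Bob computes s = A^b mod p = 66^7 mod 71 = 46.
Both sides agree: shared secret = 46.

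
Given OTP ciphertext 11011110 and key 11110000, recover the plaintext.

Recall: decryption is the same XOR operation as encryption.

Step 1: XOR ciphertext with key:
  Ciphertext: 11011110
  Key:        11110000
  XOR:        00101110
Step 2: Plaintext = 00101110 = 46 in decimal.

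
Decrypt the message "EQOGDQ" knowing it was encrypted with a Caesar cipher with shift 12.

Step 1: Reverse the shift by subtracting 12 from each letter position.
  E (position 4) -> position (4-12) mod 26 = 18 -> S
  Q (position 16) -> position (16-12) mod 26 = 4 -> E
  O (position 14) -> position (14-12) mod 26 = 2 -> C
  G (position 6) -> position (6-12) mod 26 = 20 -> U
  D (position 3) -> position (3-12) mod 26 = 17 -> R
  Q (position 16) -> position (16-12) mod 26 = 4 -> E
Decrypted message: SECURE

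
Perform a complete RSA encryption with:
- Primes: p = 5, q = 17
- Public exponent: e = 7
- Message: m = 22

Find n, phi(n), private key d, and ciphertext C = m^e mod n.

Step 1: n = 5 * 17 = 85.
Step 2: phi(n) = (5-1)(17-1) = 4 * 16 = 64.
Step 3: Find d = 7^(-1) mod 64 = 55.
  Verify: 7 * 55 = 385 = 1 (mod 64).
Step 4: C = 22^7 mod 85 = 78.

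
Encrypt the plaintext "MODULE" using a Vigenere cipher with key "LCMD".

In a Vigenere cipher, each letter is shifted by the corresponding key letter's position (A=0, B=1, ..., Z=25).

Step 1: Repeat key to match plaintext length:
  Plaintext: MODULE
  Key:       LCMDLC
Step 2: Encrypt each letter:
  M(12) + L(11) = (12+11) mod 26 = 23 = X
  O(14) + C(2) = (14+2) mod 26 = 16 = Q
  D(3) + M(12) = (3+12) mod 26 = 15 = P
  U(20) + D(3) = (20+3) mod 26 = 23 = X
  L(11) + L(11) = (11+11) mod 26 = 22 = W
  E(4) + C(2) = (4+2) mod 26 = 6 = G
Ciphertext: XQPXWG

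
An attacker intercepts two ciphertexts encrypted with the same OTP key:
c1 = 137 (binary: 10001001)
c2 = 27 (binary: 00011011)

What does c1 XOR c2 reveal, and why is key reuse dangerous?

Step 1: c1 XOR c2 = (m1 XOR k) XOR (m2 XOR k).
Step 2: By XOR associativity/commutativity: = m1 XOR m2 XOR k XOR k = m1 XOR m2.
Step 3: 10001001 XOR 00011011 = 10010010 = 146.
Step 4: The key cancels out! An attacker learns m1 XOR m2 = 146, revealing the relationship between plaintexts.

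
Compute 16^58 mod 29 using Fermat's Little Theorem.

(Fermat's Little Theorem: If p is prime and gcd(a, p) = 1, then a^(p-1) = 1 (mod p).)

Step 1: Since 29 is prime, by Fermat's Little Theorem: 16^28 = 1 (mod 29).
Step 2: Reduce exponent: 58 mod 28 = 2.
Step 3: So 16^58 = 16^2 (mod 29).
Step 4: 16^2 mod 29 = 24.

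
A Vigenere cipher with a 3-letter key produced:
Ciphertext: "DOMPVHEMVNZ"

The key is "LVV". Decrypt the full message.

Step 1: Key 'LVV' has length 3. Extended key: LVVLVVLVVLV
Step 2: Decrypt each position:
  D(3) - L(11) = 18 = S
  O(14) - V(21) = 19 = T
  M(12) - V(21) = 17 = R
  P(15) - L(11) = 4 = E
  V(21) - V(21) = 0 = A
  H(7) - V(21) = 12 = M
  E(4) - L(11) = 19 = T
  M(12) - V(21) = 17 = R
  V(21) - V(21) = 0 = A
  N(13) - L(11) = 2 = C
  Z(25) - V(21) = 4 = E
Plaintext: STREAMTRACE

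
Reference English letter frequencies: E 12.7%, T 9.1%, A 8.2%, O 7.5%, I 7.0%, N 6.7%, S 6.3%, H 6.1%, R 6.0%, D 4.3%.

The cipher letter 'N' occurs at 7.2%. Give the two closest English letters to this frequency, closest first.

Step 1: Observed frequency of 'N' is 7.2%.
Step 2: Compute distances to each reference frequency and sort:
  I (7.0%): difference = 0.2% <-- BEST
  O (7.5%): difference = 0.3% <-- RUNNER-UP
  N (6.7%): difference = 0.5%
  S (6.3%): difference = 0.9%
  A (8.2%): difference = 1.0%
Step 3: Most likely is 'I' (7.0%, diff 0.2%); second most likely is 'O' (7.5%, diff 0.3%).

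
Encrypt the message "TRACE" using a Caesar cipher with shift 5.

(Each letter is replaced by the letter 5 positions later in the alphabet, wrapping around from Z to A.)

Step 1: For each letter, shift forward by 5 positions (mod 26).
  T (position 19) -> position (19+5) mod 26 = 24 -> Y
  R (position 17) -> position (17+5) mod 26 = 22 -> W
  A (position 0) -> position (0+5) mod 26 = 5 -> F
  C (position 2) -> position (2+5) mod 26 = 7 -> H
  E (position 4) -> position (4+5) mod 26 = 9 -> J
Result: YWFHJ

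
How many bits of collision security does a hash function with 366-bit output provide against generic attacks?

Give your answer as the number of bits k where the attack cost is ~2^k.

Step 1: The hash has a 366-bit output.
Step 2: Collision resistance means it should be infeasible to find any x != y with h(x) = h(y).
By the birthday bound, a generic collision search succeeds after about sqrt(2^366) = 2^(366/2) = 2^183 evaluations.
Step 3: Security level = 183 bits.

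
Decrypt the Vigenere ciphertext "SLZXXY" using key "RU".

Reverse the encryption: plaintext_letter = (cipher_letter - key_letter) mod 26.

Step 1: Extend key: RURURU
Step 2: Decrypt each letter (c - k) mod 26:
  S(18) - R(17) = (18-17) mod 26 = 1 = B
  L(11) - U(20) = (11-20) mod 26 = 17 = R
  Z(25) - R(17) = (25-17) mod 26 = 8 = I
  X(23) - U(20) = (23-20) mod 26 = 3 = D
  X(23) - R(17) = (23-17) mod 26 = 6 = G
  Y(24) - U(20) = (24-20) mod 26 = 4 = E
Plaintext: BRIDGE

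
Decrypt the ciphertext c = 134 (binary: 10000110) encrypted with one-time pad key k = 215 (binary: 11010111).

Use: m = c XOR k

Step 1: XOR ciphertext with key:
  Ciphertext: 10000110
  Key:        11010111
  XOR:        01010001
Step 2: Plaintext = 01010001 = 81 in decimal.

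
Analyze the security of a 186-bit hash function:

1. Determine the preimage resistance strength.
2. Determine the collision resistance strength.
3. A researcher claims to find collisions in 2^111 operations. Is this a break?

Step 1: Preimage resistance requires brute-force of 2^186 operations.
Step 2: Collision resistance (birthday bound) = 2^(186/2) = 2^93.
Step 3: The claimed attack costs 2^111 operations.
Step 4: Since 2^111 >= 2^93, the claimed attack is no faster than the generic birthday attack, so this does not break collision resistance.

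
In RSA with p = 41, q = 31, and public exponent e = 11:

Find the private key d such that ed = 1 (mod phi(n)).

Step 1: n = 41 * 31 = 1271.
Step 2: phi(n) = 40 * 30 = 1200.
Step 3: Find d such that 11 * d = 1 (mod 1200).
Step 4: d = 11^(-1) mod 1200 = 1091.
Verification: 11 * 1091 = 12001 = 10 * 1200 + 1.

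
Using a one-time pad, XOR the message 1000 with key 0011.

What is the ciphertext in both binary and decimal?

Step 1: Write out the XOR operation bit by bit:
  Message: 1000
  Key:     0011
  XOR:     1011
Step 2: Convert to decimal: 1011 = 11.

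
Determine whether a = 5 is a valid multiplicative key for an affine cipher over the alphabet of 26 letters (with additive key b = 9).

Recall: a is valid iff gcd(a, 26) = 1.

Step 1: Compute gcd(5, 26).
Step 2: gcd(5, 26) = 1.
Since gcd = 1, 5 is coprime with 26, so it is a valid key.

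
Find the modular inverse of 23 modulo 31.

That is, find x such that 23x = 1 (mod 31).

Step 1: We need x such that 23 * x = 1 (mod 31).
Step 2: Using the extended Euclidean algorithm or trial:
  23 * 27 = 621 = 20 * 31 + 1.
Step 3: Since 621 mod 31 = 1, the inverse is x = 27.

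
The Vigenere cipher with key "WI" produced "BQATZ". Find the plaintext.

Step 1: Extend key: WIWIW
Step 2: Decrypt each letter (c - k) mod 26:
  B(1) - W(22) = (1-22) mod 26 = 5 = F
  Q(16) - I(8) = (16-8) mod 26 = 8 = I
  A(0) - W(22) = (0-22) mod 26 = 4 = E
  T(19) - I(8) = (19-8) mod 26 = 11 = L
  Z(25) - W(22) = (25-22) mod 26 = 3 = D
Plaintext: FIELD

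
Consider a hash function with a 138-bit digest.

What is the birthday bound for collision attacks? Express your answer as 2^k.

Step 1: The birthday paradox gives collision probability ~50% after sqrt(2^n) = 2^(n/2) hashes.
Step 2: For 138-bit output: 2^(138/2) = 2^69.
Step 3: Approximately 2^69 hash computations needed.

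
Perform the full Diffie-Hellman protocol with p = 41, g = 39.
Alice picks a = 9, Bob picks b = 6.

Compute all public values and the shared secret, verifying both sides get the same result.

Step 1: A = g^a mod p = 39^9 mod 41 = 21.
Step 2: B = g^b mod p = 39^6 mod 41 = 23.
Step 3: Alice computes s = B^a mod p = 23^9 mod 41 = 25.
Step 4: Bob computes s = A^b mod p = 21^6 mod 41 = 25.
Both sides agree: shared secret = 25.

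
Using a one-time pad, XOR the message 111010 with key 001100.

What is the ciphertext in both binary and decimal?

Step 1: Write out the XOR operation bit by bit:
  Message: 111010
  Key:     001100
  XOR:     110110
Step 2: Convert to decimal: 110110 = 54.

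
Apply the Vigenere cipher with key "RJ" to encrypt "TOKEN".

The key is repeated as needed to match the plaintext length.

Step 1: Repeat key to match plaintext length:
  Plaintext: TOKEN
  Key:       RJRJR
Step 2: Encrypt each letter:
  T(19) + R(17) = (19+17) mod 26 = 10 = K
  O(14) + J(9) = (14+9) mod 26 = 23 = X
  K(10) + R(17) = (10+17) mod 26 = 1 = B
  E(4) + J(9) = (4+9) mod 26 = 13 = N
  N(13) + R(17) = (13+17) mod 26 = 4 = E
Ciphertext: KXBNE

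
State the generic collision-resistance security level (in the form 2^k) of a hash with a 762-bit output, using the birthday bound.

Step 1: The birthday paradox gives collision probability ~50% after sqrt(2^n) = 2^(n/2) hashes.
Step 2: For 762-bit output: 2^(762/2) = 2^381.
Step 3: Approximately 2^381 hash computations needed.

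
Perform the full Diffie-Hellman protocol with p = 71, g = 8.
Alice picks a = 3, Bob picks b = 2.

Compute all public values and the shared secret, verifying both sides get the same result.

Step 1: A = g^a mod p = 8^3 mod 71 = 15.
Step 2: B = g^b mod p = 8^2 mod 71 = 64.
Step 3: Alice computes s = B^a mod p = 64^3 mod 71 = 12.
Step 4: Bob computes s = A^b mod p = 15^2 mod 71 = 12.
Both sides agree: shared secret = 12.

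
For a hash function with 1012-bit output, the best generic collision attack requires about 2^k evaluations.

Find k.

Step 1: The hash has a 1012-bit output.
Step 2: Collision resistance means it should be infeasible to find any x != y with h(x) = h(y).
By the birthday bound, a generic collision search succeeds after about sqrt(2^1012) = 2^(1012/2) = 2^506 evaluations.
Step 3: Security level = 506 bits.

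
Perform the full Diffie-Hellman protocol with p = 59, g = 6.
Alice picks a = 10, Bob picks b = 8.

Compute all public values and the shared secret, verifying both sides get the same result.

Step 1: A = g^a mod p = 6^10 mod 59 = 26.
Step 2: B = g^b mod p = 6^8 mod 59 = 4.
Step 3: Alice computes s = B^a mod p = 4^10 mod 59 = 28.
Step 4: Bob computes s = A^b mod p = 26^8 mod 59 = 28.
Both sides agree: shared secret = 28.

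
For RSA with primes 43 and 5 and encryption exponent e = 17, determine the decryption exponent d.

Step 1: n = 43 * 5 = 215.
Step 2: phi(n) = 42 * 4 = 168.
Step 3: Find d such that 17 * d = 1 (mod 168).
Step 4: d = 17^(-1) mod 168 = 89.
Verification: 17 * 89 = 1513 = 9 * 168 + 1.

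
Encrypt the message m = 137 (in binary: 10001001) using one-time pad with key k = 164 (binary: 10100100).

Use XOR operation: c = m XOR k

Step 1: Write out the XOR operation bit by bit:
  Message: 10001001
  Key:     10100100
  XOR:     00101101
Step 2: Convert to decimal: 00101101 = 45.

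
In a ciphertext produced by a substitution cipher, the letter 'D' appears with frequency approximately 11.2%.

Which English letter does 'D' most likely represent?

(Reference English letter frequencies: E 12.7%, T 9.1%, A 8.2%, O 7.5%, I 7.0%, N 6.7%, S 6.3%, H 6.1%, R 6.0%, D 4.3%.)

Step 1: The observed frequency is 11.2%.
Step 2: Compare with English frequencies:
  E: 12.7% (difference: 1.5%) <-- closest
  T: 9.1% (difference: 2.1%)
  A: 8.2% (difference: 3.0%)
  O: 7.5% (difference: 3.7%)
  I: 7.0% (difference: 4.2%)
  N: 6.7% (difference: 4.5%)
  S: 6.3% (difference: 4.9%)
  H: 6.1% (difference: 5.1%)
  R: 6.0% (difference: 5.2%)
  D: 4.3% (difference: 6.9%)
Step 3: 'D' most likely represents 'E' (frequency 12.7%).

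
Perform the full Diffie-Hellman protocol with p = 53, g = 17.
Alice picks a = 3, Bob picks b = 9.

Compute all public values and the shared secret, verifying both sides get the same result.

Step 1: A = g^a mod p = 17^3 mod 53 = 37.
Step 2: B = g^b mod p = 17^9 mod 53 = 38.
Step 3: Alice computes s = B^a mod p = 38^3 mod 53 = 17.
Step 4: Bob computes s = A^b mod p = 37^9 mod 53 = 17.
Both sides agree: shared secret = 17.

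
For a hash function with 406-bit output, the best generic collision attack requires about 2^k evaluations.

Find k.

Step 1: The hash has a 406-bit output.
Step 2: Collision resistance means it should be infeasible to find any x != y with h(x) = h(y).
By the birthday bound, a generic collision search succeeds after about sqrt(2^406) = 2^(406/2) = 2^203 evaluations.
Step 3: Security level = 203 bits.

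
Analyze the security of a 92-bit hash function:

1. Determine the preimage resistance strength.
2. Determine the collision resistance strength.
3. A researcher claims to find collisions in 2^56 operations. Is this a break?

Step 1: Preimage resistance requires brute-force of 2^92 operations.
Step 2: Collision resistance (birthday bound) = 2^(92/2) = 2^46.
Step 3: The claimed attack costs 2^56 operations.
Step 4: Since 2^56 >= 2^46, the claimed attack is no faster than the generic birthday attack, so this does not break collision resistance.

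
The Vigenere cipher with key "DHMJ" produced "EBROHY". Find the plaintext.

Step 1: Extend key: DHMJDH
Step 2: Decrypt each letter (c - k) mod 26:
  E(4) - D(3) = (4-3) mod 26 = 1 = B
  B(1) - H(7) = (1-7) mod 26 = 20 = U
  R(17) - M(12) = (17-12) mod 26 = 5 = F
  O(14) - J(9) = (14-9) mod 26 = 5 = F
  H(7) - D(3) = (7-3) mod 26 = 4 = E
  Y(24) - H(7) = (24-7) mod 26 = 17 = R
Plaintext: BUFFER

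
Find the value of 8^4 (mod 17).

Step 1: Compute 8^4 mod 17 step by step, reducing modulo 17 at each step.
  8^1 mod 17 = 8
  8^2 mod 17 = (8 * 8) mod 17 = 13
  8^3 mod 17 = (13 * 8) mod 17 = 2
  8^4 mod 17 = (2 * 8) mod 17 = 16
Step 2: Result = 16.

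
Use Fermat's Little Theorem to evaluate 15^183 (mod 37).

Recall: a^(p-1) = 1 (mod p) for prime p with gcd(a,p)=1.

Step 1: Since 37 is prime, by Fermat's Little Theorem: 15^36 = 1 (mod 37).
Step 2: Reduce exponent: 183 mod 36 = 3.
Step 3: So 15^183 = 15^3 (mod 37).
Step 4: 15^3 mod 37 = 8.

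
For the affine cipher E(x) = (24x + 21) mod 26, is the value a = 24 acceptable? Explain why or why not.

Step 1: Compute gcd(24, 26).
Step 2: gcd(24, 26) = 2.
Since gcd = 2 != 1, 24 shares a common factor with 26, so it cannot be used.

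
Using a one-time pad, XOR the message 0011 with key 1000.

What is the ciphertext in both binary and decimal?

Step 1: Write out the XOR operation bit by bit:
  Message: 0011
  Key:     1000
  XOR:     1011
Step 2: Convert to decimal: 1011 = 11.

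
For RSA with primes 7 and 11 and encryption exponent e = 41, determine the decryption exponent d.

Step 1: n = 7 * 11 = 77.
Step 2: phi(n) = 6 * 10 = 60.
Step 3: Find d such that 41 * d = 1 (mod 60).
Step 4: d = 41^(-1) mod 60 = 41.
Verification: 41 * 41 = 1681 = 28 * 60 + 1.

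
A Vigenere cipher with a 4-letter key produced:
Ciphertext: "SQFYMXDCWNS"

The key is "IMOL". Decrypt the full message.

Step 1: Key 'IMOL' has length 4. Extended key: IMOLIMOLIMO
Step 2: Decrypt each position:
  S(18) - I(8) = 10 = K
  Q(16) - M(12) = 4 = E
  F(5) - O(14) = 17 = R
  Y(24) - L(11) = 13 = N
  M(12) - I(8) = 4 = E
  X(23) - M(12) = 11 = L
  D(3) - O(14) = 15 = P
  C(2) - L(11) = 17 = R
  W(22) - I(8) = 14 = O
  N(13) - M(12) = 1 = B
  S(18) - O(14) = 4 = E
Plaintext: KERNELPROBE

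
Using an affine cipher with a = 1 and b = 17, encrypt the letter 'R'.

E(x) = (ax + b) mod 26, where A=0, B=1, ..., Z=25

Step 1: Convert 'R' to number: x = 17.
Step 2: E(17) = (1 * 17 + 17) mod 26 = 34 mod 26 = 8.
Step 3: Convert 8 back to letter: I.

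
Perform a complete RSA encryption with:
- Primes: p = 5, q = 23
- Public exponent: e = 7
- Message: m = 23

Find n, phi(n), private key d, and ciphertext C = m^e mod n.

Step 1: n = 5 * 23 = 115.
Step 2: phi(n) = (5-1)(23-1) = 4 * 22 = 88.
Step 3: Find d = 7^(-1) mod 88 = 63.
  Verify: 7 * 63 = 441 = 1 (mod 88).
Step 4: C = 23^7 mod 115 = 92.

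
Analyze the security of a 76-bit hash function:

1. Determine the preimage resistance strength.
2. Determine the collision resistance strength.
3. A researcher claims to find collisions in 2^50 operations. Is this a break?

Step 1: Preimage resistance requires brute-force of 2^76 operations.
Step 2: Collision resistance (birthday bound) = 2^(76/2) = 2^38.
Step 3: The claimed attack costs 2^50 operations.
Step 4: Since 2^50 >= 2^38, the claimed attack is no faster than the generic birthday attack, so this does not break collision resistance.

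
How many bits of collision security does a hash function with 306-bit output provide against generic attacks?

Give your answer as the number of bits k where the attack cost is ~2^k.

Step 1: The hash has a 306-bit output.
Step 2: Collision resistance means it should be infeasible to find any x != y with h(x) = h(y).
By the birthday bound, a generic collision search succeeds after about sqrt(2^306) = 2^(306/2) = 2^153 evaluations.
Step 3: Security level = 153 bits.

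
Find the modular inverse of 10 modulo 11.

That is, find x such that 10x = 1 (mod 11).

Step 1: We need x such that 10 * x = 1 (mod 11).
Step 2: Using the extended Euclidean algorithm or trial:
  10 * 10 = 100 = 9 * 11 + 1.
Step 3: Since 100 mod 11 = 1, the inverse is x = 10.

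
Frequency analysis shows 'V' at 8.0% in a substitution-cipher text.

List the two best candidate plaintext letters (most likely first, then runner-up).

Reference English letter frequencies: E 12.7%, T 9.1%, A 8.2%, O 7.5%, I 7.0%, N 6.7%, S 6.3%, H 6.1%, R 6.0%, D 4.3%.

Step 1: Observed frequency of 'V' is 8.0%.
Step 2: Compute distances to each reference frequency and sort:
  A (8.2%): difference = 0.2% <-- BEST
  O (7.5%): difference = 0.5% <-- RUNNER-UP
  I (7.0%): difference = 1.0%
  T (9.1%): difference = 1.1%
  N (6.7%): difference = 1.3%
Step 3: Most likely is 'A' (8.2%, diff 0.2%); second most likely is 'O' (7.5%, diff 0.5%).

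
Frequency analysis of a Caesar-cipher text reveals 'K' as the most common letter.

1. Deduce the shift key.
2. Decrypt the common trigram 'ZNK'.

Step 1: In English, 'E' is the most frequent letter (12.7%).
Step 2: The most frequent ciphertext letter is 'K' (position 10).
Step 3: Shift = (10 - 4) mod 26 = 6.
Step 4: Decrypt 'ZNK' by shifting back 6:
  Z -> T
  N -> H
  K -> E
Step 5: 'ZNK' decrypts to 'THE'.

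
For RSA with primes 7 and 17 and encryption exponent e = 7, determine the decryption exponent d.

Step 1: n = 7 * 17 = 119.
Step 2: phi(n) = 6 * 16 = 96.
Step 3: Find d such that 7 * d = 1 (mod 96).
Step 4: d = 7^(-1) mod 96 = 55.
Verification: 7 * 55 = 385 = 4 * 96 + 1.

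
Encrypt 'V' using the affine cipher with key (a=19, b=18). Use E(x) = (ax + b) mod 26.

Step 1: Convert 'V' to number: x = 21.
Step 2: E(21) = (19 * 21 + 18) mod 26 = 417 mod 26 = 1.
Step 3: Convert 1 back to letter: B.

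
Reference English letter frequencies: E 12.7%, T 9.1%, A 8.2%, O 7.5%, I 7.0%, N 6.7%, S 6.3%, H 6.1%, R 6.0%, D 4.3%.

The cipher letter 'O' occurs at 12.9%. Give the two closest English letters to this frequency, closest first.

Step 1: Observed frequency of 'O' is 12.9%.
Step 2: Compute distances to each reference frequency and sort:
  E (12.7%): difference = 0.2% <-- BEST
  T (9.1%): difference = 3.8% <-- RUNNER-UP
  A (8.2%): difference = 4.7%
  O (7.5%): difference = 5.4%
  I (7.0%): difference = 5.9%
Step 3: Most likely is 'E' (12.7%, diff 0.2%); second most likely is 'T' (9.1%, diff 3.8%).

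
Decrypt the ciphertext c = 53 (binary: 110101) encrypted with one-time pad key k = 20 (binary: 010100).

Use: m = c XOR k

Step 1: XOR ciphertext with key:
  Ciphertext: 110101
  Key:        010100
  XOR:        100001
Step 2: Plaintext = 100001 = 33 in decimal.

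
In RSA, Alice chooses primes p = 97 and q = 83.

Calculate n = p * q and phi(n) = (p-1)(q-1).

Step 1: n = p * q = 97 * 83 = 8051.
Step 2: phi(n) = (p-1)(q-1) = 96 * 82 = 7872.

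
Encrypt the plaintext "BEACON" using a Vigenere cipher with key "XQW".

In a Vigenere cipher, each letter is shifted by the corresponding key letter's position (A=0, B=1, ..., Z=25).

Step 1: Repeat key to match plaintext length:
  Plaintext: BEACON
  Key:       XQWXQW
Step 2: Encrypt each letter:
  B(1) + X(23) = (1+23) mod 26 = 24 = Y
  E(4) + Q(16) = (4+16) mod 26 = 20 = U
  A(0) + W(22) = (0+22) mod 26 = 22 = W
  C(2) + X(23) = (2+23) mod 26 = 25 = Z
  O(14) + Q(16) = (14+16) mod 26 = 4 = E
  N(13) + W(22) = (13+22) mod 26 = 9 = J
Ciphertext: YUWZEJ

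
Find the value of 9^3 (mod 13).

Step 1: Compute 9^3 mod 13 step by step, reducing modulo 13 at each step.
  9^1 mod 13 = 9
  9^2 mod 13 = (9 * 9) mod 13 = 3
  9^3 mod 13 = (3 * 9) mod 13 = 1
Step 2: Result = 1.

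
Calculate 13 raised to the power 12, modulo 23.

Step 1: Compute 13^12 mod 23 step by step, reducing modulo 23 at each step.
  13^1 mod 23 = 13
  13^2 mod 23 = (13 * 13) mod 23 = 8
  13^3 mod 23 = (8 * 13) mod 23 = 12
  13^4 mod 23 = (12 * 13) mod 23 = 18
  13^5 mod 23 = (18 * 13) mod 23 = 4
  13^6 mod 23 = (4 * 13) mod 23 = 6
  13^7 mod 23 = (6 * 13) mod 23 = 9
  13^8 mod 23 = (9 * 13) mod 23 = 2
  13^9 mod 23 = (2 * 13) mod 23 = 3
  13^10 mod 23 = (3 * 13) mod 23 = 16
  13^11 mod 23 = (16 * 13) mod 23 = 1
  13^12 mod 23 = (1 * 13) mod 23 = 13
Step 2: Result = 13.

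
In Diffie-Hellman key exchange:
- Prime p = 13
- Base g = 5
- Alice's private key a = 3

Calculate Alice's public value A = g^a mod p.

Step 1: A = g^a mod p = 5^3 mod 13.
  5^1 mod 13 = 5
  5^2 mod 13 = (5 * 5) mod 13 = 12
  5^3 mod 13 = (12 * 5) mod 13 = 8
Result: A = 8.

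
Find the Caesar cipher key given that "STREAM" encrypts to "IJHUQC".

Step 1: Compare first letters: S (position 18) -> I (position 8).
Step 2: Shift = (8 - 18) mod 26 = 16.
The shift value is 16.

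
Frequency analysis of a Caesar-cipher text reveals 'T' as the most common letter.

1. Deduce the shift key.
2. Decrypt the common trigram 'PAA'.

Step 1: In English, 'E' is the most frequent letter (12.7%).
Step 2: The most frequent ciphertext letter is 'T' (position 19).
Step 3: Shift = (19 - 4) mod 26 = 15.
Step 4: Decrypt 'PAA' by shifting back 15:
  P -> A
  A -> L
  A -> L
Step 5: 'PAA' decrypts to 'ALL'.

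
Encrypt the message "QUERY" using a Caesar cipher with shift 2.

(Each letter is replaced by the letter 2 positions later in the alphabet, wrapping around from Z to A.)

Step 1: For each letter, shift forward by 2 positions (mod 26).
  Q (position 16) -> position (16+2) mod 26 = 18 -> S
  U (position 20) -> position (20+2) mod 26 = 22 -> W
  E (position 4) -> position (4+2) mod 26 = 6 -> G
  R (position 17) -> position (17+2) mod 26 = 19 -> T
  Y (position 24) -> position (24+2) mod 26 = 0 -> A
Result: SWGTA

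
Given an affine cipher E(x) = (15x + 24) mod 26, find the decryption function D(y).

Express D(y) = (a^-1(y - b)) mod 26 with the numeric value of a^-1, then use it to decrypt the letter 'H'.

Step 1: Find a^-1, the modular inverse of 15 mod 26.
Step 2: We need 15 * a^-1 = 1 (mod 26).
Step 3: 15 * 7 = 105 = 4 * 26 + 1, so a^-1 = 7.
Step 4: D(y) = 7(y - 24) mod 26.
Step 5: Apply to 'H' (y = 7): D(7) = 7 * (7 - 24) mod 26 = 7 * -17 mod 26 = 11 -> 'L'.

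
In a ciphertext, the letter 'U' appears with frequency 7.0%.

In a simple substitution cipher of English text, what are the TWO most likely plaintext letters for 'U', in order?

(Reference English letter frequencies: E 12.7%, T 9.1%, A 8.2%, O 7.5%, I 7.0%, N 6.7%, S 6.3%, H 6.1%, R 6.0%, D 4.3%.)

Step 1: Observed frequency of 'U' is 7.0%.
Step 2: Compute distances to each reference frequency and sort:
  I (7.0%): difference = 0.0% <-- BEST
  N (6.7%): difference = 0.3% <-- RUNNER-UP
  O (7.5%): difference = 0.5%
  S (6.3%): difference = 0.7%
  H (6.1%): difference = 0.9%
Step 3: Most likely is 'I' (7.0%, diff 0.0%); second most likely is 'N' (6.7%, diff 0.3%).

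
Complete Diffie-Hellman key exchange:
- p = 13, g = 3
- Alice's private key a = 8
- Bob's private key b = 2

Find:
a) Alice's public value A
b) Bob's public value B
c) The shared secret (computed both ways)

Step 1: A = g^a mod p = 3^8 mod 13 = 9.
Step 2: B = g^b mod p = 3^2 mod 13 = 9.
Step 3: Alice computes s = B^a mod p = 9^8 mod 13 = 3.
Step 4: Bob computes s = A^b mod p = 9^2 mod 13 = 3.
Both sides agree: shared secret = 3.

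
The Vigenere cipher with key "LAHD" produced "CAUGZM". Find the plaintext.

Step 1: Extend key: LAHDLA
Step 2: Decrypt each letter (c - k) mod 26:
  C(2) - L(11) = (2-11) mod 26 = 17 = R
  A(0) - A(0) = (0-0) mod 26 = 0 = A
  U(20) - H(7) = (20-7) mod 26 = 13 = N
  G(6) - D(3) = (6-3) mod 26 = 3 = D
  Z(25) - L(11) = (25-11) mod 26 = 14 = O
  M(12) - A(0) = (12-0) mod 26 = 12 = M
Plaintext: RANDOM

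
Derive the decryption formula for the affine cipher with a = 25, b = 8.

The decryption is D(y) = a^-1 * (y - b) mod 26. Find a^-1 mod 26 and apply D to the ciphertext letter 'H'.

Step 1: Find a^-1, the modular inverse of 25 mod 26.
Step 2: We need 25 * a^-1 = 1 (mod 26).
Step 3: 25 * 25 = 625 = 24 * 26 + 1, so a^-1 = 25.
Step 4: D(y) = 25(y - 8) mod 26.
Step 5: Apply to 'H' (y = 7): D(7) = 25 * (7 - 8) mod 26 = 25 * -1 mod 26 = 1 -> 'B'.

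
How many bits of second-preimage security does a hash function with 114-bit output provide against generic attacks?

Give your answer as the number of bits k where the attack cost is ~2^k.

Step 1: The hash has a 114-bit output.
Step 2: Second-preimage resistance means: given a specific input x, it should be infeasible to find a different y with h(y) = h(x).
With a 114-bit output, a generic search for a second preimage costs about 2^114 evaluations (each trial matches the fixed target with probability 2^-114).
Step 3: Security level = 114 bits.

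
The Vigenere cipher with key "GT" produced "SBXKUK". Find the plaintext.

Step 1: Extend key: GTGTGT
Step 2: Decrypt each letter (c - k) mod 26:
  S(18) - G(6) = (18-6) mod 26 = 12 = M
  B(1) - T(19) = (1-19) mod 26 = 8 = I
  X(23) - G(6) = (23-6) mod 26 = 17 = R
  K(10) - T(19) = (10-19) mod 26 = 17 = R
  U(20) - G(6) = (20-6) mod 26 = 14 = O
  K(10) - T(19) = (10-19) mod 26 = 17 = R
Plaintext: MIRROR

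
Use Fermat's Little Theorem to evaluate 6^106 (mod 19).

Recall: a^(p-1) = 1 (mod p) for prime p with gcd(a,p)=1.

Step 1: Since 19 is prime, by Fermat's Little Theorem: 6^18 = 1 (mod 19).
Step 2: Reduce exponent: 106 mod 18 = 16.
Step 3: So 6^106 = 6^16 (mod 19).
Step 4: 6^16 mod 19 = 9.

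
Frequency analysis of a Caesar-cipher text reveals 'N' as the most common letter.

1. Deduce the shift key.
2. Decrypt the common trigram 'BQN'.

Step 1: In English, 'E' is the most frequent letter (12.7%).
Step 2: The most frequent ciphertext letter is 'N' (position 13).
Step 3: Shift = (13 - 4) mod 26 = 9.
Step 4: Decrypt 'BQN' by shifting back 9:
  B -> S
  Q -> H
  N -> E
Step 5: 'BQN' decrypts to 'SHE'.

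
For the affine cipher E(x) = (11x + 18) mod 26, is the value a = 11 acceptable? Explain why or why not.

Step 1: Compute gcd(11, 26).
Step 2: gcd(11, 26) = 1.
Since gcd = 1, 11 is coprime with 26, so it is a valid key.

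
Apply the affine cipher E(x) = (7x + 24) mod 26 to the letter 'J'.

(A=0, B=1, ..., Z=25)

Step 1: Convert 'J' to number: x = 9.
Step 2: E(9) = (7 * 9 + 24) mod 26 = 87 mod 26 = 9.
Step 3: Convert 9 back to letter: J.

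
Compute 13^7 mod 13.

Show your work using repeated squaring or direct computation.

Step 1: Compute 13^7 mod 13 step by step, reducing modulo 13 at each step.
  13^1 mod 13 = 0
  13^2 mod 13 = (0 * 13) mod 13 = 0
  13^3 mod 13 = (0 * 13) mod 13 = 0
  13^4 mod 13 = (0 * 13) mod 13 = 0
  13^5 mod 13 = (0 * 13) mod 13 = 0
  13^6 mod 13 = (0 * 13) mod 13 = 0
  13^7 mod 13 = (0 * 13) mod 13 = 0
Step 2: Result = 0.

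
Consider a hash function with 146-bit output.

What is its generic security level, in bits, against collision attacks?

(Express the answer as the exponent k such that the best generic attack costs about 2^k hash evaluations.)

Step 1: The hash has a 146-bit output.
Step 2: Collision resistance means it should be infeasible to find any x != y with h(x) = h(y).
By the birthday bound, a generic collision search succeeds after about sqrt(2^146) = 2^(146/2) = 2^73 evaluations.
Step 3: Security level = 73 bits.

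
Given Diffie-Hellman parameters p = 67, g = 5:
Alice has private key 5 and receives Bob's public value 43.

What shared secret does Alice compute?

Step 1: s = B^a mod p = 43^5 mod 67.
  43^1 mod 67 = 43
  43^2 mod 67 = (43 * 43) mod 67 = 40
  43^3 mod 67 = (40 * 43) mod 67 = 45
  43^4 mod 67 = (45 * 43) mod 67 = 59
  43^5 mod 67 = (59 * 43) mod 67 = 58
Result: shared secret = 58.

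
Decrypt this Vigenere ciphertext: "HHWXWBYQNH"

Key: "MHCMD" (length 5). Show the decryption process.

Step 1: Key 'MHCMD' has length 5. Extended key: MHCMDMHCMD
Step 2: Decrypt each position:
  H(7) - M(12) = 21 = V
  H(7) - H(7) = 0 = A
  W(22) - C(2) = 20 = U
  X(23) - M(12) = 11 = L
  W(22) - D(3) = 19 = T
  B(1) - M(12) = 15 = P
  Y(24) - H(7) = 17 = R
  Q(16) - C(2) = 14 = O
  N(13) - M(12) = 1 = B
  H(7) - D(3) = 4 = E
Plaintext: VAULTPROBE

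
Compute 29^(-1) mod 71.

Step 1: We need x such that 29 * x = 1 (mod 71).
Step 2: Using the extended Euclidean algorithm or trial:
  29 * 49 = 1421 = 20 * 71 + 1.
Step 3: Since 1421 mod 71 = 1, the inverse is x = 49.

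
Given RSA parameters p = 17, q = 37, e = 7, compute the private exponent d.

Step 1: n = 17 * 37 = 629.
Step 2: phi(n) = 16 * 36 = 576.
Step 3: Find d such that 7 * d = 1 (mod 576).
Step 4: d = 7^(-1) mod 576 = 247.
Verification: 7 * 247 = 1729 = 3 * 576 + 1.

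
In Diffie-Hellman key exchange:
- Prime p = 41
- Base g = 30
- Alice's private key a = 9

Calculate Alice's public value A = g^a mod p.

Step 1: A = g^a mod p = 30^9 mod 41.
  30^1 mod 41 = 30
  30^2 mod 41 = (30 * 30) mod 41 = 39
  30^3 mod 41 = (39 * 30) mod 41 = 22
  30^4 mod 41 = (22 * 30) mod 41 = 4
  30^5 mod 41 = (4 * 30) mod 41 = 38
  30^6 mod 41 = (38 * 30) mod 41 = 33
  30^7 mod 41 = (33 * 30) mod 41 = 6
  30^8 mod 41 = (6 * 30) mod 41 = 16
  30^9 mod 41 = (16 * 30) mod 41 = 29
Result: A = 29.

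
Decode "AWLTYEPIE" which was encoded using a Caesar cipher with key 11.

Step 1: Reverse the shift by subtracting 11 from each letter position.
  A (position 0) -> position (0-11) mod 26 = 15 -> P
  W (position 22) -> position (22-11) mod 26 = 11 -> L
  L (position 11) -> position (11-11) mod 26 = 0 -> A
  T (position 19) -> position (19-11) mod 26 = 8 -> I
  Y (position 24) -> position (24-11) mod 26 = 13 -> N
  E (position 4) -> position (4-11) mod 26 = 19 -> T
  P (position 15) -> position (15-11) mod 26 = 4 -> E
  I (position 8) -> position (8-11) mod 26 = 23 -> X
  E (position 4) -> position (4-11) mod 26 = 19 -> T
Decrypted message: PLAINTEXT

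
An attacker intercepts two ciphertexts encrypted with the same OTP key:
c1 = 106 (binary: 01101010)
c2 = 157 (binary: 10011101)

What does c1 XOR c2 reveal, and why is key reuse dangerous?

Step 1: c1 XOR c2 = (m1 XOR k) XOR (m2 XOR k).
Step 2: By XOR associativity/commutativity: = m1 XOR m2 XOR k XOR k = m1 XOR m2.
Step 3: 01101010 XOR 10011101 = 11110111 = 247.
Step 4: The key cancels out! An attacker learns m1 XOR m2 = 247, revealing the relationship between plaintexts.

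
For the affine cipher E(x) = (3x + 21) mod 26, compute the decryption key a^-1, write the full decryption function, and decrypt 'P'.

Step 1: Find a^-1, the modular inverse of 3 mod 26.
Step 2: We need 3 * a^-1 = 1 (mod 26).
Step 3: 3 * 9 = 27 = 1 * 26 + 1, so a^-1 = 9.
Step 4: D(y) = 9(y - 21) mod 26.
Step 5: Apply to 'P' (y = 15): D(15) = 9 * (15 - 21) mod 26 = 9 * -6 mod 26 = 24 -> 'Y'.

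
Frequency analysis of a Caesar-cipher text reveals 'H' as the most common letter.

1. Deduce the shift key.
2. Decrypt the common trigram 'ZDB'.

Step 1: In English, 'E' is the most frequent letter (12.7%).
Step 2: The most frequent ciphertext letter is 'H' (position 7).
Step 3: Shift = (7 - 4) mod 26 = 3.
Step 4: Decrypt 'ZDB' by shifting back 3:
  Z -> W
  D -> A
  B -> Y
Step 5: 'ZDB' decrypts to 'WAY'.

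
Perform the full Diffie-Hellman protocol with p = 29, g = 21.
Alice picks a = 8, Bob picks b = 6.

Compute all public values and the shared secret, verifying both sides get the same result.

Step 1: A = g^a mod p = 21^8 mod 29 = 20.
Step 2: B = g^b mod p = 21^6 mod 29 = 13.
Step 3: Alice computes s = B^a mod p = 13^8 mod 29 = 16.
Step 4: Bob computes s = A^b mod p = 20^6 mod 29 = 16.
Both sides agree: shared secret = 16.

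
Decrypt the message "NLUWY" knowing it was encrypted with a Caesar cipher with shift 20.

Step 1: Reverse the shift by subtracting 20 from each letter position.
  N (position 13) -> position (13-20) mod 26 = 19 -> T
  L (position 11) -> position (11-20) mod 26 = 17 -> R
  U (position 20) -> position (20-20) mod 26 = 0 -> A
  W (position 22) -> position (22-20) mod 26 = 2 -> C
  Y (position 24) -> position (24-20) mod 26 = 4 -> E
Decrypted message: TRACE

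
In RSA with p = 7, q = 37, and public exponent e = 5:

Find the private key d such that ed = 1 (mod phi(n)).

Step 1: n = 7 * 37 = 259.
Step 2: phi(n) = 6 * 36 = 216.
Step 3: Find d such that 5 * d = 1 (mod 216).
Step 4: d = 5^(-1) mod 216 = 173.
Verification: 5 * 173 = 865 = 4 * 216 + 1.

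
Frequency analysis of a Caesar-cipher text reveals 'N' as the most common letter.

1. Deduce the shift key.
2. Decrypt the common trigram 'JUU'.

Step 1: In English, 'E' is the most frequent letter (12.7%).
Step 2: The most frequent ciphertext letter is 'N' (position 13).
Step 3: Shift = (13 - 4) mod 26 = 9.
Step 4: Decrypt 'JUU' by shifting back 9:
  J -> A
  U -> L
  U -> L
Step 5: 'JUU' decrypts to 'ALL'.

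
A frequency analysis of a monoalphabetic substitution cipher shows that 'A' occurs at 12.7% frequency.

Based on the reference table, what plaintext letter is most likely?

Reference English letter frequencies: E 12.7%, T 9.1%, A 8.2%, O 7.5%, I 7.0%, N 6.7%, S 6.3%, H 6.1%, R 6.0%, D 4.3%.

Step 1: The observed frequency is 12.7%.
Step 2: Compare with English frequencies:
  E: 12.7% (difference: 0.0%) <-- closest
  T: 9.1% (difference: 3.6%)
  A: 8.2% (difference: 4.5%)
  O: 7.5% (difference: 5.2%)
  I: 7.0% (difference: 5.7%)
  N: 6.7% (difference: 6.0%)
  S: 6.3% (difference: 6.4%)
  H: 6.1% (difference: 6.6%)
  R: 6.0% (difference: 6.7%)
  D: 4.3% (difference: 8.4%)
Step 3: 'A' most likely represents 'E' (frequency 12.7%).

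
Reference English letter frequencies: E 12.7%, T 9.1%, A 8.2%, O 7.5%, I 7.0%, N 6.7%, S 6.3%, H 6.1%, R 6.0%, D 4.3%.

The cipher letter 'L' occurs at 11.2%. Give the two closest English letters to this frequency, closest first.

Step 1: Observed frequency of 'L' is 11.2%.
Step 2: Compute distances to each reference frequency and sort:
  E (12.7%): difference = 1.5% <-- BEST
  T (9.1%): difference = 2.1% <-- RUNNER-UP
  A (8.2%): difference = 3.0%
  O (7.5%): difference = 3.7%
  I (7.0%): difference = 4.2%
Step 3: Most likely is 'E' (12.7%, diff 1.5%); second most likely is 'T' (9.1%, diff 2.1%).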